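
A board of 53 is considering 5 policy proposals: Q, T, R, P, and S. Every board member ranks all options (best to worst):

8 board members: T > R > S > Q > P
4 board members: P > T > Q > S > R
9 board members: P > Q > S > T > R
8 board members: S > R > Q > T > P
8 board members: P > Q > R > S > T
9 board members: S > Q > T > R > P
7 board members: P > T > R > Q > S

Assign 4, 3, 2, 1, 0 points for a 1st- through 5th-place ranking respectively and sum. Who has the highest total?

Q

Q: 8·1 + 4·2 + 9·3 + 8·2 + 8·3 + 9·3 + 7·1 = 117
T: 8·4 + 4·3 + 9·1 + 8·1 + 8·0 + 9·2 + 7·3 = 100
R: 8·3 + 4·0 + 9·0 + 8·3 + 8·2 + 9·1 + 7·2 = 87
P: 8·0 + 4·4 + 9·4 + 8·0 + 8·4 + 9·0 + 7·4 = 112
S: 8·2 + 4·1 + 9·2 + 8·4 + 8·1 + 9·4 + 7·0 = 114
Q has the highest Borda score (117).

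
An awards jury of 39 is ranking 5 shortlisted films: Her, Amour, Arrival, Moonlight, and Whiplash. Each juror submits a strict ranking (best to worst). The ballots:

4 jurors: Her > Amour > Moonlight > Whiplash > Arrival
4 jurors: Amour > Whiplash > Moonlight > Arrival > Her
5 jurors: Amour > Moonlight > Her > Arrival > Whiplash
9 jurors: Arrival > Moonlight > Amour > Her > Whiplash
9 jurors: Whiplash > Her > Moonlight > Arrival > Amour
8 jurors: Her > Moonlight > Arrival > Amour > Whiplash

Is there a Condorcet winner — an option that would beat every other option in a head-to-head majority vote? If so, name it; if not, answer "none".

Her vs Amour: 21–18 for Her.
Her vs Arrival: 26–13 for Her.
Her vs Moonlight: 21–18 for Her.
Her vs Whiplash: 26–13 for Her.
Her beats every other option head-to-head.

Her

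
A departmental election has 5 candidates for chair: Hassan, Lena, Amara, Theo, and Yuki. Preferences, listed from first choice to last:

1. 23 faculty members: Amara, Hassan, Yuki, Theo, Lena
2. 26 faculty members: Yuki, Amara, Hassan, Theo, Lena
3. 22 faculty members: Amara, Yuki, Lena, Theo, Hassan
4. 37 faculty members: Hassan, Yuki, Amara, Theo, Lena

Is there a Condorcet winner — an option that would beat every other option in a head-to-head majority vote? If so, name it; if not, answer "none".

Checking pairwise contests:
Amara beats Hassan 71–37.
Hassan beats Lena 86–22.
Yuki beats Amara 63–45.
Hassan beats Theo 86–22.
Hassan beats Yuki 60–48.
Every option loses at least one head-to-head, so there is no Condorcet winner.

none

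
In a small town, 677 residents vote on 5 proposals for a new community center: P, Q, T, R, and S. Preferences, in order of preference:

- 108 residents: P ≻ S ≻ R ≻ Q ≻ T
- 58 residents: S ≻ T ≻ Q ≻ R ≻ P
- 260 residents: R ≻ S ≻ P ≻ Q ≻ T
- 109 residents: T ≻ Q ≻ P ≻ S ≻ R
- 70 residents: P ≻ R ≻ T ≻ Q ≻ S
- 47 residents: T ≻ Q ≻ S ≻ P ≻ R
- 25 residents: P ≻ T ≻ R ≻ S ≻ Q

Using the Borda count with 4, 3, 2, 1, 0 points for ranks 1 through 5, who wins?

P: 108·4 + 58·0 + 260·2 + 109·2 + 70·4 + 47·1 + 25·4 = 1597
Q: 108·1 + 58·2 + 260·1 + 109·3 + 70·1 + 47·3 + 25·0 = 1022
T: 108·0 + 58·3 + 260·0 + 109·4 + 70·2 + 47·4 + 25·3 = 1013
R: 108·2 + 58·1 + 260·4 + 109·0 + 70·3 + 47·0 + 25·2 = 1574
S: 108·3 + 58·4 + 260·3 + 109·1 + 70·0 + 47·2 + 25·1 = 1564
P has the highest Borda score (1597).

P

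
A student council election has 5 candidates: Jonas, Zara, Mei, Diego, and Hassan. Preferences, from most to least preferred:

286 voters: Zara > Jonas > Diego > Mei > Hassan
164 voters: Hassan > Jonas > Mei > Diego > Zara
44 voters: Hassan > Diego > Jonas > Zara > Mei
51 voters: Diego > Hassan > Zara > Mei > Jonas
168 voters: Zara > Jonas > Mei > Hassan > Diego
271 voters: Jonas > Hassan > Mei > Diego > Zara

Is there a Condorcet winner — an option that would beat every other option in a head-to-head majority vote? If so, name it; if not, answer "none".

Checking pairwise contests:
Zara beats Jonas 505–479.
Diego beats Zara 530–454.
Jonas beats Mei 933–51.
Jonas beats Diego 889–95.
Jonas beats Hassan 725–259.
Every option loses at least one head-to-head, so there is no Condorcet winner.

none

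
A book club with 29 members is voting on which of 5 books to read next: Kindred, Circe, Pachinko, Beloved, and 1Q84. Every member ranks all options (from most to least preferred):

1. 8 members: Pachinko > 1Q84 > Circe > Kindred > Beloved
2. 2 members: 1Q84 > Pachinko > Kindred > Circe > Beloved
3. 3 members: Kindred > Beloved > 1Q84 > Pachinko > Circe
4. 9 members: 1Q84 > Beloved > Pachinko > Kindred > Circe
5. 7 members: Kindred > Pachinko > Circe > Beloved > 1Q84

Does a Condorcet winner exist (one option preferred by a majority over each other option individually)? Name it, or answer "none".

Pachinko vs Kindred: 19–10 for Pachinko.
Pachinko vs Circe: 29–0 for Pachinko.
Pachinko vs Beloved: 17–12 for Pachinko.
Pachinko vs 1Q84: 15–14 for Pachinko.
Pachinko beats every other option head-to-head.

Pachinko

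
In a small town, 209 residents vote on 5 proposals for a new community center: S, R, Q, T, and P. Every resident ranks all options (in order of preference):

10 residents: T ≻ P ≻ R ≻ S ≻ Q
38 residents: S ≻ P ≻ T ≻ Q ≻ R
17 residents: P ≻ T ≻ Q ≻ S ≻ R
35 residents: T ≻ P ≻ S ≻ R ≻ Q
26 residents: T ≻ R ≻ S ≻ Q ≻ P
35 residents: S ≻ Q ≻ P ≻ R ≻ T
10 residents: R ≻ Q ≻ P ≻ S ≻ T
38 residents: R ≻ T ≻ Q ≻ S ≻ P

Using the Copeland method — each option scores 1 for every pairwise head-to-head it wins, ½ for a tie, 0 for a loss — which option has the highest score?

T

S: beats R, Q, and P; loses to T → score 3.
R: beats Q; loses to S, T, and P → score 1.
Q: beats P; loses to S, R, and T → score 1.
T: beats S, R, Q, and P → score 4.
P: beats R; loses to S, Q, and T → score 1.
T has the best pairwise record.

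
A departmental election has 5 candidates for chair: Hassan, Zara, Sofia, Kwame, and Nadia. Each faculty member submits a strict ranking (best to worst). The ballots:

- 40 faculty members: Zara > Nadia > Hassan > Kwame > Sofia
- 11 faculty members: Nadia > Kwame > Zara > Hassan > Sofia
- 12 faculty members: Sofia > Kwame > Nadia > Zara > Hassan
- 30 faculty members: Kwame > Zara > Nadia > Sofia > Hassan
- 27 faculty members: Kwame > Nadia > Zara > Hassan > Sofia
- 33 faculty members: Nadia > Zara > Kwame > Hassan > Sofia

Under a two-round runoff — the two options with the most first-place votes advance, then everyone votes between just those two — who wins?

Nadia

Round 1 first-place votes: Hassan 0, Zara 40, Sofia 12, Kwame 57, Nadia 44.
Kwame and Nadia advance.
Runoff: Kwame is preferred to Nadia by 69 voters; Nadia by 84.
Nadia wins the runoff.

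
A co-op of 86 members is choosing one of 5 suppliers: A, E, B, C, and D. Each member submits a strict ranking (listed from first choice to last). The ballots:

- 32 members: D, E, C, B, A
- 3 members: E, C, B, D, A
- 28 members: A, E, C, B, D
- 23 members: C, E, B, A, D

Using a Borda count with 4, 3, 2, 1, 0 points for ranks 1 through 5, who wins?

A: 32·0 + 3·0 + 28·4 + 23·1 = 135
E: 32·3 + 3·4 + 28·3 + 23·3 = 261
B: 32·1 + 3·2 + 28·1 + 23·2 = 112
C: 32·2 + 3·3 + 28·2 + 23·4 = 221
D: 32·4 + 3·1 + 28·0 + 23·0 = 131
E has the highest Borda score (261).

E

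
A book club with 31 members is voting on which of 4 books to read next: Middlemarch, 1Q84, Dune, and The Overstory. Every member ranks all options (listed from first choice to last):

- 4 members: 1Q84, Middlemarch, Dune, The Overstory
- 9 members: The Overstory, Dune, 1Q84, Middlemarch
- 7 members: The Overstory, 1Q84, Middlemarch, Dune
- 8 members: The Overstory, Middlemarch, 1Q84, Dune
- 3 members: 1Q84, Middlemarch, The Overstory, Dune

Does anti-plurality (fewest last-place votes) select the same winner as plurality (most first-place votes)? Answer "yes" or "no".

Anti-plurality — last-place votes: Middlemarch 9, 1Q84 0, Dune 18, The Overstory 4. Winner: 1Q84.
Plurality — first-place votes: Middlemarch 0, 1Q84 7, Dune 0, The Overstory 24. Winner: The Overstory.
The two methods disagree.

no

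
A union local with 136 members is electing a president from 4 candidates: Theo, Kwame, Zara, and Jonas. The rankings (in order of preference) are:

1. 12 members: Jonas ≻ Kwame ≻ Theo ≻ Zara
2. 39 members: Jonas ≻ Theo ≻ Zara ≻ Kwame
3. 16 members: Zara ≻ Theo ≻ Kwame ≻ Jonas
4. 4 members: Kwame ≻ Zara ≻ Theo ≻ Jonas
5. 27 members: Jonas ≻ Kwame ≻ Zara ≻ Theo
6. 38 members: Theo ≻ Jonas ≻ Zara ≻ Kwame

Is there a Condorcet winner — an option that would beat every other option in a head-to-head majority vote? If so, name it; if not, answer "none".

Jonas

Jonas vs Theo: 78–58 for Jonas.
Jonas vs Kwame: 116–20 for Jonas.
Jonas vs Zara: 116–20 for Jonas.
Jonas beats every other option head-to-head.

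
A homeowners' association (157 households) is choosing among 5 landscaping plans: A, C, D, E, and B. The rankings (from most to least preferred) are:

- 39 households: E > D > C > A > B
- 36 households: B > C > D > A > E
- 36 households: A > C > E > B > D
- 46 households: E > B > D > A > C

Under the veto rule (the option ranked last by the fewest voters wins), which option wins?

A

Last-place votes: A 0, C 46, D 36, E 36, B 39.
A is ranked last by the fewest voters, so A wins.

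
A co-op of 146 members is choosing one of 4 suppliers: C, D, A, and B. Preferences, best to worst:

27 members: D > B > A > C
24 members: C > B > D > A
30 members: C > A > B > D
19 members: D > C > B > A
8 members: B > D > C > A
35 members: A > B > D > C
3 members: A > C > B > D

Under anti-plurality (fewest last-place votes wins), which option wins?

B

Last-place votes: C 62, D 33, A 51, B 0.
B is ranked last by the fewest voters, so B wins.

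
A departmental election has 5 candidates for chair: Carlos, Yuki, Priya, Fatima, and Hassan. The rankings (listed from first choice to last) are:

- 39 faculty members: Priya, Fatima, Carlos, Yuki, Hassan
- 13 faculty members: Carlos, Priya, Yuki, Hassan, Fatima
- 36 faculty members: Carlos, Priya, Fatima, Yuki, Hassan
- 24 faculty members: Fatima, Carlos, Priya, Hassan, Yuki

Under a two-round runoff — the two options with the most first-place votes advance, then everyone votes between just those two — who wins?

Round 1 first-place votes: Carlos 49, Yuki 0, Priya 39, Fatima 24, Hassan 0.
Carlos and Priya advance.
Runoff: Carlos is preferred to Priya by 73 voters; Priya by 39.
Carlos wins the runoff.

Carlos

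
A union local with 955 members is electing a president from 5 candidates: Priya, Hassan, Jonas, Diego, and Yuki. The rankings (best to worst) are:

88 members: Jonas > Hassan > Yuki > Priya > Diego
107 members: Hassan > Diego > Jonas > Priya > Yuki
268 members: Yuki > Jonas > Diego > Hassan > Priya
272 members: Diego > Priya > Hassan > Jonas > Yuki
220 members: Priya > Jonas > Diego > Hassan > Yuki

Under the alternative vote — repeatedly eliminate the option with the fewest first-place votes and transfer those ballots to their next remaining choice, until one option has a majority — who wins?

Diego

Round 1: Priya 220, Hassan 107, Jonas 88, Diego 272, Yuki 268. Eliminate Jonas.
Round 2: Priya 220, Hassan 195, Diego 272, Yuki 268. Eliminate Hassan.
Round 3: Priya 220, Diego 379, Yuki 356. Eliminate Priya.
Round 4: Diego 599, Yuki 356. Diego has a majority.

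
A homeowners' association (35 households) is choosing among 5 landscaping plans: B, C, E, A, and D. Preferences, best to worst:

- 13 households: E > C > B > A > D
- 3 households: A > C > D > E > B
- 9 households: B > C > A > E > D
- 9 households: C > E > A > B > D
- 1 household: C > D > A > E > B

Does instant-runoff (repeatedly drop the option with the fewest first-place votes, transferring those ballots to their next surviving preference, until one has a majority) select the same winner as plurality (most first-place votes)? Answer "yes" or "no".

no

Instant-runoff — R1 B 9, C 10, E 13, A 3, D 0 (D out); R2 B 9, C 10, E 13, A 3 (A out); R3 B 9, C 13, E 13 (B out); R4 C 22, E 13 (C winner). Winner: C.
Plurality — first-place votes: B 9, C 10, E 13, A 3, D 0. Winner: E.
The two methods disagree.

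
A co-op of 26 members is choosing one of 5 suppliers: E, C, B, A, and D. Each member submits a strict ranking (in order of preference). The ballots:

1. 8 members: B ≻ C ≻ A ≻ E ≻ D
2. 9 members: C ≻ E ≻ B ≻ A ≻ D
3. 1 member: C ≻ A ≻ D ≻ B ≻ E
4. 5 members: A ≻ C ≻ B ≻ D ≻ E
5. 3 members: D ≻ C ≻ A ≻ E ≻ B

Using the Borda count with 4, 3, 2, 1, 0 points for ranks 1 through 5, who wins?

C

E: 8·1 + 9·3 + 1·0 + 5·0 + 3·1 = 38
C: 8·3 + 9·4 + 1·4 + 5·3 + 3·3 = 88
B: 8·4 + 9·2 + 1·1 + 5·2 + 3·0 = 61
A: 8·2 + 9·1 + 1·3 + 5·4 + 3·2 = 54
D: 8·0 + 9·0 + 1·2 + 5·1 + 3·4 = 19
C has the highest Borda score (88).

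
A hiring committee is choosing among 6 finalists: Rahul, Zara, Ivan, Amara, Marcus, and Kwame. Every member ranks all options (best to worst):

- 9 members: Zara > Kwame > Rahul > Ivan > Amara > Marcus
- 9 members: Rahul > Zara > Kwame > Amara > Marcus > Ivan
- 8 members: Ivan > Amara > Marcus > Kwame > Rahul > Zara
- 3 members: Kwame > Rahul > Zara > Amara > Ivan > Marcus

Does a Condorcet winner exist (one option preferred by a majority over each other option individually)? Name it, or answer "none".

Checking pairwise contests:
Kwame beats Rahul 20–9.
Rahul beats Zara 20–9.
Rahul beats Ivan 21–8.
Rahul beats Amara 21–8.
Rahul beats Marcus 21–8.
Zara beats Kwame 18–11.
Every option loses at least one head-to-head, so there is no Condorcet winner.

none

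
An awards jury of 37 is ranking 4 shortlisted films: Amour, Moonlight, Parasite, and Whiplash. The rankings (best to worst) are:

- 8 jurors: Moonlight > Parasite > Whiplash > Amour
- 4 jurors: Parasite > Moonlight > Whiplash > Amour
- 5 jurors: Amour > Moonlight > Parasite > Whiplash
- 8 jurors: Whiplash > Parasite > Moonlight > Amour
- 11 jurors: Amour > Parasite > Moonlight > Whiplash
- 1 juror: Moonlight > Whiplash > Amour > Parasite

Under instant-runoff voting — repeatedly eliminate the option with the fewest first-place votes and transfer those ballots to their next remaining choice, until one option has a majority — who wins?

Round 1: Amour 16, Moonlight 9, Parasite 4, Whiplash 8. Eliminate Parasite.
Round 2: Amour 16, Moonlight 13, Whiplash 8. Eliminate Whiplash.
Round 3: Amour 16, Moonlight 21. Moonlight has a majority.

Moonlight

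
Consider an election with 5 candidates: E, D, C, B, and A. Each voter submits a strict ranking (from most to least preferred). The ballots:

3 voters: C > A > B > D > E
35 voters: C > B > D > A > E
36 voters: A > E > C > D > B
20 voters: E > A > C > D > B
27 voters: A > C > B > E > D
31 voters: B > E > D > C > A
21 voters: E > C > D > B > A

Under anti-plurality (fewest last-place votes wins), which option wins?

C

Last-place votes: E 38, D 27, C 0, B 56, A 52.
C is ranked last by the fewest voters, so C wins.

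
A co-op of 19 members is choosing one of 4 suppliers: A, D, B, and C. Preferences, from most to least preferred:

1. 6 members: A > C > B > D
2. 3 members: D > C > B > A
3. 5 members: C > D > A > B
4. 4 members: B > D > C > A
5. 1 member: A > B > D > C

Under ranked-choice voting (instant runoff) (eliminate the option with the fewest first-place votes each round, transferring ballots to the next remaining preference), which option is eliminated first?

D

Round 1: A 7, D 3, B 4, C 5. Eliminate D.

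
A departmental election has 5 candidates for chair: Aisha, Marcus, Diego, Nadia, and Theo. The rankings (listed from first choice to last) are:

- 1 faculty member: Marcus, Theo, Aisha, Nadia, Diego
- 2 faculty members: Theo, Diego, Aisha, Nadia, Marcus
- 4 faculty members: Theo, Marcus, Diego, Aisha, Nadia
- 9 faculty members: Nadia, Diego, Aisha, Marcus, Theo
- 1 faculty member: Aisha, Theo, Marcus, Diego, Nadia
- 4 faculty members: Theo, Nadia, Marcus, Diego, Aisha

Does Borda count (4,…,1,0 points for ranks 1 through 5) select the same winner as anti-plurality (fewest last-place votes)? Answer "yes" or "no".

no

Borda — scores: Aisha 32, Marcus 35, Diego 46, Nadia 51, Theo 46. Winner: Nadia.
Anti-plurality — last-place votes: Aisha 4, Marcus 2, Diego 1, Nadia 5, Theo 9. Winner: Diego.
The two methods disagree.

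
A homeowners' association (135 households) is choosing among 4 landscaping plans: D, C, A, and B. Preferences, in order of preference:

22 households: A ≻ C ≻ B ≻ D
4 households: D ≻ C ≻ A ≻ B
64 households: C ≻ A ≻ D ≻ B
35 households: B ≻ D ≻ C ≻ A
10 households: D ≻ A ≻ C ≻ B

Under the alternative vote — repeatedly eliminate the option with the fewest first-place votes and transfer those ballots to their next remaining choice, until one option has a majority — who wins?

Round 1: D 14, C 64, A 22, B 35. Eliminate D.
Round 2: C 68, A 32, B 35. C has a majority.

C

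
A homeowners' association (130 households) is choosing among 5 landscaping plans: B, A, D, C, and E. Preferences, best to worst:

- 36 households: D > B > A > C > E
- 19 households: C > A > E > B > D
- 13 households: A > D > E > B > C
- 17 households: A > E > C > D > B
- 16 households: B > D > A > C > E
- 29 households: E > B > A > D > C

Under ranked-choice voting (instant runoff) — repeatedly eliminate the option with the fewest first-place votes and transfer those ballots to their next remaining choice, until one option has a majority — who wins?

Round 1: B 16, A 30, D 36, C 19, E 29. Eliminate B.
Round 2: A 30, D 52, C 19, E 29. Eliminate C.
Round 3: A 49, D 52, E 29. Eliminate E.
Round 4: A 78, D 52. A has a majority.

A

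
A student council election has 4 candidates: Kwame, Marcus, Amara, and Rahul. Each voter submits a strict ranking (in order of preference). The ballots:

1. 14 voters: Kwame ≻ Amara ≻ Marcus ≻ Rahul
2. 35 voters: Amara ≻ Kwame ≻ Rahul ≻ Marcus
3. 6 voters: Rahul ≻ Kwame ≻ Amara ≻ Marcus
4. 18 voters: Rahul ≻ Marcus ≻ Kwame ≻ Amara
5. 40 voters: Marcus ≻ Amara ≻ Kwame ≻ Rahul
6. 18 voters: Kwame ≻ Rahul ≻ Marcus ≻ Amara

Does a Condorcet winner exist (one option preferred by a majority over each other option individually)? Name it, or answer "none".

Checking pairwise contests:
Amara beats Kwame 75–56.
Kwame beats Marcus 73–58.
Marcus beats Amara 76–55.
Kwame beats Rahul 107–24.
Every option loses at least one head-to-head, so there is no Condorcet winner.

none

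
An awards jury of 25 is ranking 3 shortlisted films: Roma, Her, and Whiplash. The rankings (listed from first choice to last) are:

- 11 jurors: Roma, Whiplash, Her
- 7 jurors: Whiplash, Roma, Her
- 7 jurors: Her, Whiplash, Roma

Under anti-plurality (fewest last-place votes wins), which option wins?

Whiplash

Last-place votes: Roma 7, Her 18, Whiplash 0.
Whiplash is ranked last by the fewest voters, so Whiplash wins.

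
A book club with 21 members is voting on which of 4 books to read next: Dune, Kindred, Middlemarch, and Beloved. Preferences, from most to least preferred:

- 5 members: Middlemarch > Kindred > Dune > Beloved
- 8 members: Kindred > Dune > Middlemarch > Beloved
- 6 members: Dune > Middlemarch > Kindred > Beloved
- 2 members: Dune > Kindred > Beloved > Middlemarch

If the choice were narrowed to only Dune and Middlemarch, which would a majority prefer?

Dune

Voters preferring Dune to Middlemarch: 16; preferring Middlemarch to Dune: 5.
Dune wins the head-to-head.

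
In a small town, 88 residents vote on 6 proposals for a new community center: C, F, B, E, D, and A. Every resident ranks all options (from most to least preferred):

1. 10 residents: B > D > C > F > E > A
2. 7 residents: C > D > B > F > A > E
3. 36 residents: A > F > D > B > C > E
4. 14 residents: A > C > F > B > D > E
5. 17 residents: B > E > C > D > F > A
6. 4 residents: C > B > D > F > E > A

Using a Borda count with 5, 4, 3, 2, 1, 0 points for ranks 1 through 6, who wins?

B

C: 10·3 + 7·5 + 36·1 + 14·4 + 17·3 + 4·5 = 228
F: 10·2 + 7·2 + 36·4 + 14·3 + 17·1 + 4·2 = 245
B: 10·5 + 7·3 + 36·2 + 14·2 + 17·5 + 4·4 = 272
E: 10·1 + 7·0 + 36·0 + 14·0 + 17·4 + 4·1 = 82
D: 10·4 + 7·4 + 36·3 + 14·1 + 17·2 + 4·3 = 236
A: 10·0 + 7·1 + 36·5 + 14·5 + 17·0 + 4·0 = 257
B has the highest Borda score (272).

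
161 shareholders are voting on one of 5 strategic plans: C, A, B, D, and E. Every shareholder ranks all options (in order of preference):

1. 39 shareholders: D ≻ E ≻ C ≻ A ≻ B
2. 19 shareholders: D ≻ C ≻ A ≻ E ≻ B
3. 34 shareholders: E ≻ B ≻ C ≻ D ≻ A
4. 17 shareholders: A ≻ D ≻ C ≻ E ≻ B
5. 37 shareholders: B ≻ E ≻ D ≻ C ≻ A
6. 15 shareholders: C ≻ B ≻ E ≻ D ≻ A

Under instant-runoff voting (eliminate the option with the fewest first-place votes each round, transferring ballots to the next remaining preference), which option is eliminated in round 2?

A

Round 1: C 15, A 17, B 37, D 58, E 34. Eliminate C.
Round 2: A 17, B 52, D 58, E 34. Eliminate A.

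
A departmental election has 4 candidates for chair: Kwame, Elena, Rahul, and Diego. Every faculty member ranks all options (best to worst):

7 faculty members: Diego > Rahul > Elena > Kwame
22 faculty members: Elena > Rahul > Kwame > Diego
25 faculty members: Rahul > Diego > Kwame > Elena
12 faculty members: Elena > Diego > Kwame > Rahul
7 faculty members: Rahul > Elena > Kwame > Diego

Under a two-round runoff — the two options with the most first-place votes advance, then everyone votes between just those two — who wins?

Rahul

Round 1 first-place votes: Kwame 0, Elena 34, Rahul 32, Diego 7.
Elena and Rahul advance.
Runoff: Elena is preferred to Rahul by 34 voters; Rahul by 39.
Rahul wins the runoff.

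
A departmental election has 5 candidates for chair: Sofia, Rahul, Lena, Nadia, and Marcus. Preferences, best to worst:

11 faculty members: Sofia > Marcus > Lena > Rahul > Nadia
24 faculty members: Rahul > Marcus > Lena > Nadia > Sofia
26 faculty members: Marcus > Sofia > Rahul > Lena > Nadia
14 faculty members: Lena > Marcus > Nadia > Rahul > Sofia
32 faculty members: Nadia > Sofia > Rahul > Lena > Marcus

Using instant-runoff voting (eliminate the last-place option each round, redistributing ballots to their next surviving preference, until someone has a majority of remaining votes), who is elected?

Marcus

Round 1: Sofia 11, Rahul 24, Lena 14, Nadia 32, Marcus 26. Eliminate Sofia.
Round 2: Rahul 24, Lena 14, Nadia 32, Marcus 37. Eliminate Lena.
Round 3: Rahul 24, Nadia 32, Marcus 51. Eliminate Rahul.
Round 4: Nadia 32, Marcus 75. Marcus has a majority.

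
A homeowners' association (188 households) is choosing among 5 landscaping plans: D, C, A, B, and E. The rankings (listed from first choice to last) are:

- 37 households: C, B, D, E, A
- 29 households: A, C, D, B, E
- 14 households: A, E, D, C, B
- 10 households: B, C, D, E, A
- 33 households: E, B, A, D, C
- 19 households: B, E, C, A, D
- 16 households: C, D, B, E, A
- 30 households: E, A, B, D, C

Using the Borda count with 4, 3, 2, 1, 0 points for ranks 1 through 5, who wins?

D: 37·2 + 29·2 + 14·2 + 10·2 + 33·1 + 19·0 + 16·3 + 30·1 = 291
C: 37·4 + 29·3 + 14·1 + 10·3 + 33·0 + 19·2 + 16·4 + 30·0 = 381
A: 37·0 + 29·4 + 14·4 + 10·0 + 33·2 + 19·1 + 16·0 + 30·3 = 347
B: 37·3 + 29·1 + 14·0 + 10·4 + 33·3 + 19·4 + 16·2 + 30·2 = 447
E: 37·1 + 29·0 + 14·3 + 10·1 + 33·4 + 19·3 + 16·1 + 30·4 = 414
B has the highest Borda score (447).

B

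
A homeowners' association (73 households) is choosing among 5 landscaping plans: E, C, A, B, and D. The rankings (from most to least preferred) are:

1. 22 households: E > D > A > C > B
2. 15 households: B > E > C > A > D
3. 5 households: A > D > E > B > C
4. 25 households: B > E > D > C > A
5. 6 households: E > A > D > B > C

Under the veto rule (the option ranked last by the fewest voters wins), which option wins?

E

Last-place votes: E 0, C 11, A 25, B 22, D 15.
E is ranked last by the fewest voters, so E wins.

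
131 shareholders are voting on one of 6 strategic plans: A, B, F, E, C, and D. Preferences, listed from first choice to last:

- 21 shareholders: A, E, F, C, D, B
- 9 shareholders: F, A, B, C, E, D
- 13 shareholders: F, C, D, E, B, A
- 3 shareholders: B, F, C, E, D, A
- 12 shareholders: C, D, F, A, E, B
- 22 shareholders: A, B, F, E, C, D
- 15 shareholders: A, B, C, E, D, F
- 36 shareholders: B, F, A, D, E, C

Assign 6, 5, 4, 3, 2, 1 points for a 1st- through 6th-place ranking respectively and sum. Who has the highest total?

A

A: 21·6 + 9·5 + 13·1 + 3·1 + 12·3 + 22·6 + 15·6 + 36·4 = 589
B: 21·1 + 9·4 + 13·2 + 3·6 + 12·1 + 22·5 + 15·5 + 36·6 = 514
F: 21·4 + 9·6 + 13·6 + 3·5 + 12·4 + 22·4 + 15·1 + 36·5 = 562
E: 21·5 + 9·2 + 13·3 + 3·3 + 12·2 + 22·3 + 15·3 + 36·2 = 378
C: 21·3 + 9·3 + 13·5 + 3·4 + 12·6 + 22·2 + 15·4 + 36·1 = 379
D: 21·2 + 9·1 + 13·4 + 3·2 + 12·5 + 22·1 + 15·2 + 36·3 = 329
A has the highest Borda score (589).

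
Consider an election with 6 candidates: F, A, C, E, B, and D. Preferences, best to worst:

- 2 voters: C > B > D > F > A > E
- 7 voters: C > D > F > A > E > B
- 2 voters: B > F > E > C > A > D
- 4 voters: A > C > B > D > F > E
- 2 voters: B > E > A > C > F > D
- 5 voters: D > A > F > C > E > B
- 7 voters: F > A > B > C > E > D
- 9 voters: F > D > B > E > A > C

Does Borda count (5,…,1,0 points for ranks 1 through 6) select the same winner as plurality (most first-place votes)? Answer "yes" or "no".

Borda — scores: F 134, A 101, C 93, E 51, B 88, D 103. Winner: F.
Plurality — first-place votes: F 16, A 4, C 9, E 0, B 4, D 5. Winner: F.
The two methods agree.

yes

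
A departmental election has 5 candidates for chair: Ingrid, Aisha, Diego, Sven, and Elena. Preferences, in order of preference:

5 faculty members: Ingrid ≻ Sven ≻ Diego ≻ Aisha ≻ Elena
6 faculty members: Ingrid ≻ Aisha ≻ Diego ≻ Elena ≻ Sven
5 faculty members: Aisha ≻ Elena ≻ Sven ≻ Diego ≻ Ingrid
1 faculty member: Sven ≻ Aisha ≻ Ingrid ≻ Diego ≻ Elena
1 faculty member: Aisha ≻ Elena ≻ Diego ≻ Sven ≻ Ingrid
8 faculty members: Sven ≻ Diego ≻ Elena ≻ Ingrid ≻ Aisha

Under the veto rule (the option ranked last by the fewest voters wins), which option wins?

Last-place votes: Ingrid 6, Aisha 8, Diego 0, Sven 6, Elena 6.
Diego is ranked last by the fewest voters, so Diego wins.

Diego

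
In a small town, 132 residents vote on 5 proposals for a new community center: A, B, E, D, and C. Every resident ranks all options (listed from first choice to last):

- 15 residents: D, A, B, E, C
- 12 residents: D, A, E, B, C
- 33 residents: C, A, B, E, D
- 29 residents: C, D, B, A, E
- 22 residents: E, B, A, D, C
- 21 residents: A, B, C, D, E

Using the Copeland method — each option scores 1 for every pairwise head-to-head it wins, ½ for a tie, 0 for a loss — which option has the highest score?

A

A: beats B, E, D, and C → score 4.
B: beats E, D, and C; loses to A → score 3.
E: loses to A, B, D, and C → score 0.
D: beats E; loses to A, B, and C → score 1.
C: beats E and D; loses to A and B → score 2.
A has the best pairwise record.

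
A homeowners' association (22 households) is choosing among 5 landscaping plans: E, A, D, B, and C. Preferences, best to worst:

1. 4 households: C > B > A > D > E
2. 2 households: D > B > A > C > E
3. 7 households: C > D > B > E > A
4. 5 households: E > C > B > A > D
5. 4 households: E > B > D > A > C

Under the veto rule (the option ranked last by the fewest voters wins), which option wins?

Last-place votes: E 6, A 7, D 5, B 0, C 4.
B is ranked last by the fewest voters, so B wins.

B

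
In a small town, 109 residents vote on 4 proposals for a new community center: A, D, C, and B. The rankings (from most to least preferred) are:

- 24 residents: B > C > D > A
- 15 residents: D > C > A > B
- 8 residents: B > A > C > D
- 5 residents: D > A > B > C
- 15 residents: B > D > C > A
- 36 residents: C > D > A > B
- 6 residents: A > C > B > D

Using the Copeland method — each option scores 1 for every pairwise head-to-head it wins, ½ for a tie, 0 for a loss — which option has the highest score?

A: beats B; loses to D and C → score 1.
D: beats A and B; loses to C → score 2.
C: beats A, D, and B → score 3.
B: loses to A, D, and C → score 0.
C has the best pairwise record.

C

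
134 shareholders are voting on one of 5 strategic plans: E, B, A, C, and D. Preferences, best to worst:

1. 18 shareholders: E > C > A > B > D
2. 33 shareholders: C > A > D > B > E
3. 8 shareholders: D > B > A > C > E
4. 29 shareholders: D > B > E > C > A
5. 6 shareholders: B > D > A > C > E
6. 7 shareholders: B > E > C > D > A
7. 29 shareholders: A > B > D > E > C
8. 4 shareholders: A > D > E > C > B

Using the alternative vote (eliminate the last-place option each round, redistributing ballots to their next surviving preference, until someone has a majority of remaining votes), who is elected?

D

Round 1: E 18, B 13, A 33, C 33, D 37. Eliminate B.
Round 2: E 25, A 33, C 33, D 43. Eliminate E.
Round 3: A 33, C 58, D 43. Eliminate A.
Round 4: C 58, D 76. D has a majority.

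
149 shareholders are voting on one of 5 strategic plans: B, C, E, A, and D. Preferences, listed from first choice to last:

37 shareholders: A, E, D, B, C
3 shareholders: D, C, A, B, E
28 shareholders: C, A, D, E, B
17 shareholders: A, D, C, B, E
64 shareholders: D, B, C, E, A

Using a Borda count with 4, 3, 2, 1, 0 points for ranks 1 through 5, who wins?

B: 37·1 + 3·1 + 28·0 + 17·1 + 64·3 = 249
C: 37·0 + 3·3 + 28·4 + 17·2 + 64·2 = 283
E: 37·3 + 3·0 + 28·1 + 17·0 + 64·1 = 203
A: 37·4 + 3·2 + 28·3 + 17·4 + 64·0 = 306
D: 37·2 + 3·4 + 28·2 + 17·3 + 64·4 = 449
D has the highest Borda score (449).

D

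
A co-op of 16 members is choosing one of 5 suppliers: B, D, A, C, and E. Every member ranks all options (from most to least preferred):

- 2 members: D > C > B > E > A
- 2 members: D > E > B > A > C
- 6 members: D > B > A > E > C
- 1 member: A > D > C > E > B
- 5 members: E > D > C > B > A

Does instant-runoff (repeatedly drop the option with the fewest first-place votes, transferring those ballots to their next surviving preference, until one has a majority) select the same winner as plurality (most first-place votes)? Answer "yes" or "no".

Instant-runoff — R1 B 0, D 10, A 1, C 0, E 5 (D winner). Winner: D.
Plurality — first-place votes: B 0, D 10, A 1, C 0, E 5. Winner: D.
The two methods agree.

yes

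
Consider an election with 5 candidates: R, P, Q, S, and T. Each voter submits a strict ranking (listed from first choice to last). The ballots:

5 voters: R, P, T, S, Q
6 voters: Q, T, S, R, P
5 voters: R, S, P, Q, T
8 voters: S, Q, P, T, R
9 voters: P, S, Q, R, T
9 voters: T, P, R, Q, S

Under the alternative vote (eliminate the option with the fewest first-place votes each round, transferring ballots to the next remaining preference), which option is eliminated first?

Round 1: R 10, P 9, Q 6, S 8, T 9. Eliminate Q.

Q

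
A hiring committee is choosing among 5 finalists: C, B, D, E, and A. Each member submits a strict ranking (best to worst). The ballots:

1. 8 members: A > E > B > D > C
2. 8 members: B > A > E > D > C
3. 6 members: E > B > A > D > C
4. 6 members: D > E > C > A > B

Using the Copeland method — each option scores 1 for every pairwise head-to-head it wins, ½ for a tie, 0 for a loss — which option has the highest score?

C: loses to B, D, E, and A → score 0.
B: beats C and D; ties A; loses to E → score 2.5.
D: beats C; loses to B, E, and A → score 1.
E: beats C, B, and D; loses to A → score 3.
A: beats C, D, and E; ties B → score 3.5.
A has the best pairwise record.

A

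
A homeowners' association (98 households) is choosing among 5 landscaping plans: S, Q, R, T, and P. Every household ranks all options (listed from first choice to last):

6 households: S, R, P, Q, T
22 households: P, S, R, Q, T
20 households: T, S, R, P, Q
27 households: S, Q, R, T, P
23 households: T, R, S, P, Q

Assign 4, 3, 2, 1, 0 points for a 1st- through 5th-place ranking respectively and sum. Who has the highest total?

S

S: 6·4 + 22·3 + 20·3 + 27·4 + 23·2 = 304
Q: 6·1 + 22·1 + 20·0 + 27·3 + 23·0 = 109
R: 6·3 + 22·2 + 20·2 + 27·2 + 23·3 = 225
T: 6·0 + 22·0 + 20·4 + 27·1 + 23·4 = 199
P: 6·2 + 22·4 + 20·1 + 27·0 + 23·1 = 143
S has the highest Borda score (304).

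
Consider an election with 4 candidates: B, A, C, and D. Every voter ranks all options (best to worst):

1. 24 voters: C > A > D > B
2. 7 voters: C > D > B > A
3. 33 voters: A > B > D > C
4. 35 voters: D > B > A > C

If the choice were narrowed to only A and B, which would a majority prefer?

A

Voters preferring A to B: 57; preferring B to A: 42.
A wins the head-to-head.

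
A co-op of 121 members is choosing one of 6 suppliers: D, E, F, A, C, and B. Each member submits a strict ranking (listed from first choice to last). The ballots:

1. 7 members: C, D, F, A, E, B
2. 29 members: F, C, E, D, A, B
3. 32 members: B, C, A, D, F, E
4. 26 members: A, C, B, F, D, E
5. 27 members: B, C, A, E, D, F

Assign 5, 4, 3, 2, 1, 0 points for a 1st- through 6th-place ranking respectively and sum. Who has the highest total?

D: 7·4 + 29·2 + 32·2 + 26·1 + 27·1 = 203
E: 7·1 + 29·3 + 32·0 + 26·0 + 27·2 = 148
F: 7·3 + 29·5 + 32·1 + 26·2 + 27·0 = 250
A: 7·2 + 29·1 + 32·3 + 26·5 + 27·3 = 350
C: 7·5 + 29·4 + 32·4 + 26·4 + 27·4 = 491
B: 7·0 + 29·0 + 32·5 + 26·3 + 27·5 = 373
C has the highest Borda score (491).

C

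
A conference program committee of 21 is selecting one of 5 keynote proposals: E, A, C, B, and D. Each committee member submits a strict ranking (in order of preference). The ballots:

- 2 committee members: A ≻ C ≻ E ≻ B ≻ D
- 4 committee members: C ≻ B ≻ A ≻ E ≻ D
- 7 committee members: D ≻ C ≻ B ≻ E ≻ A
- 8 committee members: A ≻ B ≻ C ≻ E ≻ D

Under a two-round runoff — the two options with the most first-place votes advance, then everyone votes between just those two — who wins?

Round 1 first-place votes: E 0, A 10, C 4, B 0, D 7.
A and D advance.
Runoff: A is preferred to D by 14 voters; D by 7.
A wins the runoff.

A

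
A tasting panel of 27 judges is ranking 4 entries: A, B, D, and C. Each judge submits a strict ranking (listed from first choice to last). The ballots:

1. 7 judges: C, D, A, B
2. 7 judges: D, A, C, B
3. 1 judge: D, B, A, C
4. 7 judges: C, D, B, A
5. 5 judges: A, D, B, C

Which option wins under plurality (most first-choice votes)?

First-place votes: A 5, B 0, D 8, C 14.
C has the most first-place votes.

C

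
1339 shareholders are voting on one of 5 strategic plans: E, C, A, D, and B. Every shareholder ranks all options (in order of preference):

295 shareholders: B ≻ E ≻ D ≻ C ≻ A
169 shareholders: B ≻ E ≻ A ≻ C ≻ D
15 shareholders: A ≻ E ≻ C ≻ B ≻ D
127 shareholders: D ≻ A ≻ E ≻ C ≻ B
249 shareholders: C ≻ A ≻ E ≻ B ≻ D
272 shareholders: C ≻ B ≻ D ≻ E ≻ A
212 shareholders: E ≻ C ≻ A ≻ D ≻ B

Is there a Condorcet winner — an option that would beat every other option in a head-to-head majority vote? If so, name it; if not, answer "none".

Checking pairwise contests:
B beats E 736–603.
E beats C 818–521.
E beats A 948–391.
E beats D 940–399.
C beats B 875–464.
Every option loses at least one head-to-head, so there is no Condorcet winner.

none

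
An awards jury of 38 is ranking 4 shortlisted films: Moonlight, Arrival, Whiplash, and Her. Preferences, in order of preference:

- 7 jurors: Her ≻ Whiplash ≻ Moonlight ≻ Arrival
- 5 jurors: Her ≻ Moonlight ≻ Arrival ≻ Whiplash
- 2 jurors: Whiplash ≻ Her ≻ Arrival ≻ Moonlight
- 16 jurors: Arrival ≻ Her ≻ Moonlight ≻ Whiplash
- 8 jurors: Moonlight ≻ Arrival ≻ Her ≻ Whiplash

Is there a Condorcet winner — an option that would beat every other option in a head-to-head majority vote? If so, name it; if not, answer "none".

none

Checking pairwise contests:
Her beats Moonlight 30–8.
Moonlight beats Arrival 20–18.
Moonlight beats Whiplash 29–9.
Arrival beats Her 24–14.
Every option loses at least one head-to-head, so there is no Condorcet winner.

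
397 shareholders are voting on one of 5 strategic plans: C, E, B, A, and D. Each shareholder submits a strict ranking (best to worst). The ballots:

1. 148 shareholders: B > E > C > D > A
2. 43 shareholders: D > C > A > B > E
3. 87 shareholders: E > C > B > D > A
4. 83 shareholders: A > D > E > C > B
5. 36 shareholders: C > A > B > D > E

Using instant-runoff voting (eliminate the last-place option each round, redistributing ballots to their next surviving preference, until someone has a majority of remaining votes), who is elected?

B

Round 1: C 36, E 87, B 148, A 83, D 43. Eliminate C.
Round 2: E 87, B 148, A 119, D 43. Eliminate D.
Round 3: E 87, B 148, A 162. Eliminate E.
Round 4: B 235, A 162. B has a majority.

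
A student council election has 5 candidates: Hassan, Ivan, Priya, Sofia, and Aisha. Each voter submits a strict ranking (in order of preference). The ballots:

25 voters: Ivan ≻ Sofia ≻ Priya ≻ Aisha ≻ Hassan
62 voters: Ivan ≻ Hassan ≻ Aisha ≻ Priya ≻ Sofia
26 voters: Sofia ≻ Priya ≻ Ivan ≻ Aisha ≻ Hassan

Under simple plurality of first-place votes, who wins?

Ivan

First-place votes: Hassan 0, Ivan 87, Priya 0, Sofia 26, Aisha 0.
Ivan has the most first-place votes.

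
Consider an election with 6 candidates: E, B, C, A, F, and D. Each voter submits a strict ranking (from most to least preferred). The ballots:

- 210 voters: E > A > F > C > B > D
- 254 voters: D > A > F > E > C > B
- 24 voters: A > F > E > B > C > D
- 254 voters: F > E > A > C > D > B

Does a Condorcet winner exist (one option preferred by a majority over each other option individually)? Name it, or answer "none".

none

Checking pairwise contests:
F beats E 532–210.
E beats B 742–0.
E beats C 742–0.
E beats A 464–278.
A beats F 488–254.
E beats D 488–254.
Every option loses at least one head-to-head, so there is no Condorcet winner.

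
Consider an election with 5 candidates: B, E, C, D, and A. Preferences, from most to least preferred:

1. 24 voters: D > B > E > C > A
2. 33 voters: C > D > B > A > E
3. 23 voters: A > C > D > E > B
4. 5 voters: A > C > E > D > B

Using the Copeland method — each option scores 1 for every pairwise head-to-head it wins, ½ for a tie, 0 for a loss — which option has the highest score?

B: beats E and A; loses to C and D → score 2.
E: loses to B, C, D, and A → score 0.
C: beats B, E, D, and A → score 4.
D: beats B, E, and A; loses to C → score 3.
A: beats E; loses to B, C, and D → score 1.
C has the best pairwise record.

C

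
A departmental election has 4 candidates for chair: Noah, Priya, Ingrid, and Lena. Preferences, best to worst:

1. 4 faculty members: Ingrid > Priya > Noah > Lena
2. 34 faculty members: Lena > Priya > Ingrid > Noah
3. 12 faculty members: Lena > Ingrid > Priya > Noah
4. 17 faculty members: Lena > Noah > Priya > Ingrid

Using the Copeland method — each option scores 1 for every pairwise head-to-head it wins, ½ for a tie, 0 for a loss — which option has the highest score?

Lena

Noah: loses to Priya, Ingrid, and Lena → score 0.
Priya: beats Noah and Ingrid; loses to Lena → score 2.
Ingrid: beats Noah; loses to Priya and Lena → score 1.
Lena: beats Noah, Priya, and Ingrid → score 3.
Lena has the best pairwise record.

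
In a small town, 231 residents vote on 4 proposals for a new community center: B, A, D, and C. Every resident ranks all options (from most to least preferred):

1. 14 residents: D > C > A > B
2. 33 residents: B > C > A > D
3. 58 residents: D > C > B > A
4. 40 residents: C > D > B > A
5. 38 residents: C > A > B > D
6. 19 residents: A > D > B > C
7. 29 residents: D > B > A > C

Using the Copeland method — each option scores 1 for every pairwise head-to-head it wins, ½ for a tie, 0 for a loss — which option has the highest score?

B: beats A; loses to D and C → score 1.
A: loses to B, D, and C → score 0.
D: beats B, A, and C → score 3.
C: beats B and A; loses to D → score 2.
D has the best pairwise record.

D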